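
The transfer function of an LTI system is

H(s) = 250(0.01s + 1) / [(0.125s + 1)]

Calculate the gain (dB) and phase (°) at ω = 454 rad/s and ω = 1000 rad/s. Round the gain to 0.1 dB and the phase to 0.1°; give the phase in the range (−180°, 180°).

At ω = 454 rad/s:
zero (1 + j454·0.01) = 1 + j4.54 → |·| ≈ 4.6488, ∠ ≈ 77.58°
pole (1 + j454·0.125) = 1 + j56.75 → |·| ≈ 56.759, ∠ ≈ 88.99°
|H| = 250 · 4.6488 / (56.759) ≈ 20.476
Gain = 20 log₁₀(20.476) ≈ 26.22 dB
∠H = (77.58°) − (88.99°) = -11.41°

At ω = 1000 rad/s:
zero (1 + j1000·0.01) = 1 + j10 → |·| ≈ 10.05, ∠ ≈ 84.29°
pole (1 + j1000·0.125) = 1 + j125 → |·| ≈ 125, ∠ ≈ 89.54°
|H| = 250 · 10.05 / (125) ≈ 20.1
Gain = 20 log₁₀(20.1) ≈ 26.06 dB
∠H = (84.29°) − (89.54°) = -5.25°

ω = 454: 26.2 dB, -11.4°; ω = 1000: 26.1 dB, -5.3°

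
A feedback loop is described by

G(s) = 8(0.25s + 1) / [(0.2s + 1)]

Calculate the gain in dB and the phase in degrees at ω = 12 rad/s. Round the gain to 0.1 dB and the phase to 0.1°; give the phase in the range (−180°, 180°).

19.8 dB, 4.2°

At ω = 12 rad/s:
zero (1 + j12·0.25) = 1 + j3 → |·| ≈ 3.1623, ∠ ≈ 71.57°
pole (1 + j12·0.2) = 1 + j2.4 → |·| ≈ 2.6, ∠ ≈ 67.38°
|G| = 8 · 3.1623 / (2.6) ≈ 9.7302
Gain = 20 log₁₀(9.7302) ≈ 19.76 dB
∠G = (71.57°) − (67.38°) = 4.19°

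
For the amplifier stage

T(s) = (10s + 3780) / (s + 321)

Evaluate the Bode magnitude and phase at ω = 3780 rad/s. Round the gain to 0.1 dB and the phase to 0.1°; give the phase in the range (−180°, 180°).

20.0 dB, -0.9°

Substitute s = j3780:
Numerator: 10(j3780) + 3780 = 3780 + j37800
Denominator: (j3780) + 321 = 321 + j3780
|N| = √(3780² + 37800²) ≈ 37989, ∠N ≈ 84.29°
|D| = √(321² + 3780²) ≈ 3793.6, ∠D ≈ 85.15°
|T| = 37989 / 3793.6 ≈ 10.014
Gain = 20 log₁₀(10.014) ≈ 20.01 dB
∠T = 84.29° − 85.15° = -0.86°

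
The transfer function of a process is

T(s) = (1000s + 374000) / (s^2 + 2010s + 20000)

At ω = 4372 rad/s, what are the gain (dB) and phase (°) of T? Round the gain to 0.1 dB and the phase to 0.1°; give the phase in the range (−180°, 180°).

Substitute s = j4372:
Numerator: 1000(j4372) + 374000 = 374000 + j4372000
Denominator: (j4372)^2 + 2010(j4372) + 20000 = -19094384 + j8787720
|N| = √(374000² + 4372000²) ≈ 4.388e+06, ∠N ≈ 85.11°
|D| = √(19094384² + 8787720²) ≈ 2.102e+07, ∠D ≈ 155.29°
|T| = 4.388e+06 / 2.102e+07 ≈ 0.20875
Gain = 20 log₁₀(0.20875) ≈ -13.61 dB
∠T = 85.11° − 155.29° = -70.18°

-13.6 dB, -70.2°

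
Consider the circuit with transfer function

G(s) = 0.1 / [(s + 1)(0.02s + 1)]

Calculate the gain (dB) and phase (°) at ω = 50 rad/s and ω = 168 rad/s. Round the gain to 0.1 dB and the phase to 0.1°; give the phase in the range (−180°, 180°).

ω = 50: -57.0 dB, -133.9°; ω = 168: -75.4 dB, -163.1°

At ω = 50 rad/s:
pole (1 + j50·1) = 1 + j50 → |·| ≈ 50.01, ∠ ≈ 88.85°
pole (1 + j50·0.02) = 1 + j1 → |·| ≈ 1.4142, ∠ ≈ 45.00°
|G| = 0.1 · 1 / (50.01 · 1.4142) ≈ 0.0014139
Gain = 20 log₁₀(0.0014139) ≈ -56.99 dB
∠G = (0°) − (88.85° + 45.00°) = -133.85°

At ω = 168 rad/s:
pole (1 + j168·1) = 1 + j168 → |·| ≈ 168, ∠ ≈ 89.66°
pole (1 + j168·0.02) = 1 + j3.36 → |·| ≈ 3.5057, ∠ ≈ 73.43°
|G| = 0.1 · 1 / (168 · 3.5057) ≈ 0.00016979
Gain = 20 log₁₀(0.00016979) ≈ -75.40 dB
∠G = (0°) − (89.66° + 73.43°) = -163.09°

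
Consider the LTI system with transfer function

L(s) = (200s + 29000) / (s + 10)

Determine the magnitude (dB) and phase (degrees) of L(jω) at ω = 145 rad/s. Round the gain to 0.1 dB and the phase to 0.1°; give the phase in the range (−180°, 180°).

49.0 dB, -41.1°

Substitute s = j145:
Numerator: 200(j145) + 29000 = 29000 + j29000
Denominator: (j145) + 10 = 10 + j145
|N| = √(29000² + 29000²) ≈ 41012, ∠N ≈ 45.00°
|D| = √(10² + 145²) ≈ 145.34, ∠D ≈ 86.05°
|L| = 41012 / 145.34 ≈ 282.18
Gain = 20 log₁₀(282.18) ≈ 49.01 dB
∠L = 45.00° − 86.05° = -41.05°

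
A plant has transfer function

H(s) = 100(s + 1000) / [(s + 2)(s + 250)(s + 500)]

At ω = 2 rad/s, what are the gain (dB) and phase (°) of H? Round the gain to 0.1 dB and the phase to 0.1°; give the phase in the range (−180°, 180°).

At s = jω = j2:
zero (s+1000): 1000 + j2 → |·| = √(1000²+2²) = √1000004 ≈ 1000, ∠ = arctan(2/1000) ≈ 0.11°
pole (s+2): 2 + j2 → |·| = √(2²+2²) = √8 ≈ 2.8284, ∠ = arctan(2/2) ≈ 45.00°
pole (s+250): 250 + j2 → |·| = √(250²+2²) = √62504 ≈ 250.01, ∠ = arctan(2/250) ≈ 0.46°
pole (s+500): 500 + j2 → |·| = √(500²+2²) = √250004 ≈ 500, ∠ = arctan(2/500) ≈ 0.23°
|H| = 100 · 1000 / 3.5356e+05 ≈ 0.28284
Gain = 20 log₁₀(0.28284) ≈ -10.97 dB
∠H = 0.11° − 45.69° = -45.58°

-11.0 dB, -45.6°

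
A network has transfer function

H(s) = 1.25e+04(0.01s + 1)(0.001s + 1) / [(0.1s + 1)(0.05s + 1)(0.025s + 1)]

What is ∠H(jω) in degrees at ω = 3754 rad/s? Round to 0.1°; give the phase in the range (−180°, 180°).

-105.4°

At ω = 3754 rad/s:
zero (1 + j3754·0.01) = 1 + j37.54 → |·| ≈ 37.553, ∠ ≈ 88.47°
zero (1 + j3754·0.001) = 1 + j3.754 → |·| ≈ 3.8849, ∠ ≈ 75.08°
pole (1 + j3754·0.1) = 1 + j375.4 → |·| ≈ 375.4, ∠ ≈ 89.85°
pole (1 + j3754·0.05) = 1 + j187.7 → |·| ≈ 187.7, ∠ ≈ 89.69°
pole (1 + j3754·0.025) = 1 + j93.85 → |·| ≈ 93.855, ∠ ≈ 89.39°
∠H = (88.47° + 75.08°) − (89.85° + 89.69° + 89.39°) = -105.38°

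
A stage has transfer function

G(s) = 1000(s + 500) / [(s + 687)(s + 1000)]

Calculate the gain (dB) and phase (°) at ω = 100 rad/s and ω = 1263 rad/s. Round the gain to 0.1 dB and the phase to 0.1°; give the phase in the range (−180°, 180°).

At s = jω = j100:
zero (s+500): 500 + j100 → |·| = √(500²+100²) = √260000 ≈ 509.9, ∠ = arctan(100/500) ≈ 11.31°
pole (s+687): 687 + j100 → |·| = √(687²+100²) = √481969 ≈ 694.24, ∠ = arctan(100/687) ≈ 8.28°
pole (s+1000): 1000 + j100 → |·| = √(1000²+100²) = √1010000 ≈ 1005, ∠ = arctan(100/1000) ≈ 5.71°
|G| = 1000 · 509.9 / 6.9771e+05 ≈ 0.73082
Gain = 20 log₁₀(0.73082) ≈ -2.72 dB
∠G = 11.31° − 13.99° = -2.68°

At s = jω = j1263:
zero (s+500): 500 + j1263 → |·| = √(500²+1263²) = √1845169 ≈ 1358.4, ∠ = arctan(1263/500) ≈ 68.40°
pole (s+687): 687 + j1263 → |·| = √(687²+1263²) = √2067138 ≈ 1437.8, ∠ = arctan(1263/687) ≈ 61.46°
pole (s+1000): 1000 + j1263 → |·| = √(1000²+1263²) = √2595169 ≈ 1611, ∠ = arctan(1263/1000) ≈ 51.63°
|G| = 1000 · 1358.4 / 2.3163e+06 ≈ 0.58645
Gain = 20 log₁₀(0.58645) ≈ -4.64 dB
∠G = 68.40° − 113.09° = -44.69°

ω = 100: -2.7 dB, -2.7°; ω = 1263: -4.6 dB, -44.7°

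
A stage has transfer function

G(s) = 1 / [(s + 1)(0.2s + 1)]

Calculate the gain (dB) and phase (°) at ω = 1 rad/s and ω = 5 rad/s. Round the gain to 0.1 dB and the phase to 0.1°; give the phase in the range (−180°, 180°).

ω = 1: -3.2 dB, -56.3°; ω = 5: -17.2 dB, -123.7°

At ω = 1 rad/s:
pole (1 + j1·1) = 1 + j1 → |·| ≈ 1.4142, ∠ ≈ 45.00°
pole (1 + j1·0.2) = 1 + j0.2 → |·| ≈ 1.0198, ∠ ≈ 11.31°
|G| = 1 · 1 / (1.4142 · 1.0198) ≈ 0.69338
Gain = 20 log₁₀(0.69338) ≈ -3.18 dB
∠G = (0°) − (45.00° + 11.31°) = -56.31°

At ω = 5 rad/s:
pole (1 + j5·1) = 1 + j5 → |·| ≈ 5.099, ∠ ≈ 78.69°
pole (1 + j5·0.2) = 1 + j1 → |·| ≈ 1.4142, ∠ ≈ 45.00°
|G| = 1 · 1 / (5.099 · 1.4142) ≈ 0.13868
Gain = 20 log₁₀(0.13868) ≈ -17.16 dB
∠G = (0°) − (78.69° + 45.00°) = -123.69°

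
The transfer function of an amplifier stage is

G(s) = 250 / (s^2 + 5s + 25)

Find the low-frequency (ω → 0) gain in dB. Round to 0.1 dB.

20.0 dB

G(0) = 250 / 25 = 10
20 log₁₀(10) ≈ 20.00 dB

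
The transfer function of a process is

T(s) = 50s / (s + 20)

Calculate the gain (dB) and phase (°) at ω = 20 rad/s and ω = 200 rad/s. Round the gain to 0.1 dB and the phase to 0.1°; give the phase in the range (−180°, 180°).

At s = jω = j20:
zero at origin: s = j20 → |·| = 20, ∠ = 90.00°
pole (s+20): 20 + j20 → |·| = √(20²+20²) = √800 ≈ 28.284, ∠ = arctan(20/20) ≈ 45.00°
|T| = 50 · 20 / 28.284 ≈ 35.356
Gain = 20 log₁₀(35.356) ≈ 30.97 dB
∠T = 90.00° − 45.00° = 45.00°

At s = jω = j200:
zero at origin: s = j200 → |·| = 200, ∠ = 90.00°
pole (s+20): 20 + j200 → |·| = √(20²+200²) = √40400 ≈ 201, ∠ = arctan(200/20) ≈ 84.29°
|T| = 50 · 200 / 201 ≈ 49.751
Gain = 20 log₁₀(49.751) ≈ 33.94 dB
∠T = 90.00° − 84.29° = 5.71°

ω = 20: 31.0 dB, 45.0°; ω = 200: 33.9 dB, 5.7°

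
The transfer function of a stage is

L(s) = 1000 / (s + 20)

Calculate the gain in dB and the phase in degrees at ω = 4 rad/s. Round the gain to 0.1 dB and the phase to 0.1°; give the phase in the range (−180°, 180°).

33.8 dB, -11.3°

At s = jω = j4:
pole (s+20): 20 + j4 → |·| = √(20²+4²) = √416 ≈ 20.396, ∠ = arctan(4/20) ≈ 11.31°
|L| = 1000 / 20.396 ≈ 49.029
Gain = 20 log₁₀(49.029) ≈ 33.81 dB
∠L = 0.00° − 11.31° = -11.31°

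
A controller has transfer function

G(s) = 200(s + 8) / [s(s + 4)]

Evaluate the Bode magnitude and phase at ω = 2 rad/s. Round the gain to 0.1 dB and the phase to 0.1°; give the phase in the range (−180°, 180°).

45.3 dB, -102.5°

At s = jω = j2:
zero (s+8): 8 + j2 → |·| = √(8²+2²) = √68 ≈ 8.2462, ∠ = arctan(2/8) ≈ 14.04°
pole (s+4): 4 + j2 → |·| = √(4²+2²) = √20 ≈ 4.4721, ∠ = arctan(2/4) ≈ 26.57°
pole at origin: |s| = 2, ∠ = 90.00° (in denominator)
|G| = 200 · 8.2462 / 8.9442 ≈ 184.39
Gain = 20 log₁₀(184.39) ≈ 45.31 dB
∠G = 14.04° − 116.57° = -102.53°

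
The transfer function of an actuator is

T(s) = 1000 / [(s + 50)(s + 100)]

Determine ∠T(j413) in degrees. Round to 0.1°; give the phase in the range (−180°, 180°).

At s = jω = j413:
pole (s+50): 50 + j413 → |·| = √(50²+413²) = √173069 ≈ 416.02, ∠ = arctan(413/50) ≈ 83.10°
pole (s+100): 100 + j413 → |·| = √(100²+413²) = √180569 ≈ 424.93, ∠ = arctan(413/100) ≈ 76.39°
∠T = 0.00° − 159.49° = -159.49°

-159.5°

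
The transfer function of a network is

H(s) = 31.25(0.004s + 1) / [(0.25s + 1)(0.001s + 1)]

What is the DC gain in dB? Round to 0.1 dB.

H(0) = 31.25 · 1 / 1 = 31.25
20 log₁₀(31.25) ≈ 29.90 dB

29.9 dB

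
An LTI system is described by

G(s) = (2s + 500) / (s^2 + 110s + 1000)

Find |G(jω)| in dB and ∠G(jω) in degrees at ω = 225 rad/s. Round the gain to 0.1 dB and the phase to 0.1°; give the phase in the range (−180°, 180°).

Substitute s = j225:
Numerator: 2(j225) + 500 = 500 + j450
Denominator: (j225)^2 + 110(j225) + 1000 = -49625 + j24750
|N| = √(500² + 450²) ≈ 672.68, ∠N ≈ 41.99°
|D| = √(49625² + 24750²) ≈ 55455, ∠D ≈ 153.49°
|G| = 672.68 / 55455 ≈ 0.01213
Gain = 20 log₁₀(0.01213) ≈ -38.32 dB
∠G = 41.99° − 153.49° = -111.50°

-38.3 dB, -111.5°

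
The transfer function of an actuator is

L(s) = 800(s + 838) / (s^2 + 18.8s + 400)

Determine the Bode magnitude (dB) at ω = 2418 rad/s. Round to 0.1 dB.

-9.1 dB

At s = jω = j2418:
zero (s+838): 838 + j2418 → |·| = √(838²+2418²) = √6548968 ≈ 2559.1, ∠ = arctan(2418/838) ≈ 70.89°
quadratic: (j2418)² + 18.8·j2418 + 400 = -5846324 + j45458.4 → |·| ≈ 5.8465e+06, ∠ ≈ 179.55°
|L| = 800 · 2559.1 / 5.8465e+06 ≈ 0.35017
Gain = 20 log₁₀(0.35017) ≈ -9.11 dB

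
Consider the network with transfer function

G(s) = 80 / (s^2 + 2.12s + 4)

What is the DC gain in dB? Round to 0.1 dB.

G(0) = 80 / 4 = 20
20 log₁₀(20) ≈ 26.02 dB

26.0 dB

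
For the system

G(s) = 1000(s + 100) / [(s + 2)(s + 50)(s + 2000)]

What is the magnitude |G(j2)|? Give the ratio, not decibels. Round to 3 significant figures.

At s = jω = j2:
zero (s+100): 100 + j2 → |·| = √(100²+2²) = √10004 ≈ 100.02, ∠ = arctan(2/100) ≈ 1.15°
pole (s+2): 2 + j2 → |·| = √(2²+2²) = √8 ≈ 2.8284, ∠ = arctan(2/2) ≈ 45.00°
pole (s+50): 50 + j2 → |·| = √(50²+2²) = √2504 ≈ 50.04, ∠ = arctan(2/50) ≈ 2.29°
pole (s+2000): 2000 + j2 → |·| = √(2000²+2²) = √4000004 ≈ 2000, ∠ = arctan(2/2000) ≈ 0.06°
|G| = 1000 · 100.02 / 2.8307e+05 ≈ 0.35334

0.353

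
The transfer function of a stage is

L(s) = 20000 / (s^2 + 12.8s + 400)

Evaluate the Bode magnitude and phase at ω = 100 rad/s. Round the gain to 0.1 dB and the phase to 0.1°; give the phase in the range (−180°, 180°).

6.3 dB, -172.4°

At s = jω = j100:
quadratic: (j100)² + 12.8·j100 + 400 = -9600 + j1280 → |·| ≈ 9685, ∠ ≈ 172.41°
|L| = 20000 / 9685 ≈ 2.065
Gain = 20 log₁₀(2.065) ≈ 6.30 dB
∠L = 0.00° − 172.41° = -172.41°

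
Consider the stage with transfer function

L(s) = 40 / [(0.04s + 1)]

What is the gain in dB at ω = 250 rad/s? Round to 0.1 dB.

At ω = 250 rad/s:
pole (1 + j250·0.04) = 1 + j10 → |·| ≈ 10.05, ∠ ≈ 84.29°
|L| = 40 · 1 / (10.05) ≈ 3.9801
Gain = 20 log₁₀(3.9801) ≈ 12.00 dB

12.0 dB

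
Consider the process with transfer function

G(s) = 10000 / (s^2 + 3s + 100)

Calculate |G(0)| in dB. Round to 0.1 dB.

G(0) = 10000 / 100 = 100
20 log₁₀(100) ≈ 40.00 dB

40.0 dB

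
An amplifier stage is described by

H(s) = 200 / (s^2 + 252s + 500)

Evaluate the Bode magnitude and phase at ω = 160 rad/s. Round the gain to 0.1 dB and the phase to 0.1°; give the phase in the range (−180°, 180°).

-47.5 dB, -121.9°

Substitute s = j160:
Numerator: 200 = 200 + j0
Denominator: (j160)^2 + 252(j160) + 500 = -25100 + j40320
|N| = √(200² + 0²) ≈ 200, ∠N ≈ 0.00°
|D| = √(25100² + 40320²) ≈ 47494, ∠D ≈ 121.90°
|H| = 200 / 47494 ≈ 0.0042111
Gain = 20 log₁₀(0.0042111) ≈ -47.51 dB
∠H = 0.00° − 121.90° = -121.90°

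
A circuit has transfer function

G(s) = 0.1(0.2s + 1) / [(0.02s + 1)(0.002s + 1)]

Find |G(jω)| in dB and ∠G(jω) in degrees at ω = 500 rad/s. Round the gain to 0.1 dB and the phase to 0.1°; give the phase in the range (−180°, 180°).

At ω = 500 rad/s:
zero (1 + j500·0.2) = 1 + j100 → |·| ≈ 100, ∠ ≈ 89.43°
pole (1 + j500·0.02) = 1 + j10 → |·| ≈ 10.05, ∠ ≈ 84.29°
pole (1 + j500·0.002) = 1 + j1 → |·| ≈ 1.4142, ∠ ≈ 45.00°
|G| = 0.1 · 100 / (10.05 · 1.4142) ≈ 0.7036
Gain = 20 log₁₀(0.7036) ≈ -3.05 dB
∠G = (89.43°) − (84.29° + 45.00°) = -39.86°

-3.1 dB, -39.9°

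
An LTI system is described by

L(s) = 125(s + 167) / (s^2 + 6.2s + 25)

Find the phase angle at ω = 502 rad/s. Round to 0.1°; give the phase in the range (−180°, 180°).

-107.7°

At s = jω = j502:
zero (s+167): 167 + j502 → |·| = √(167²+502²) = √279893 ≈ 529.05, ∠ = arctan(502/167) ≈ 71.60°
quadratic: (j502)² + 6.2·j502 + 25 = -251979 + j3112.4 → |·| ≈ 2.52e+05, ∠ ≈ 179.29°
∠L = 71.60° − 179.29° = -107.69°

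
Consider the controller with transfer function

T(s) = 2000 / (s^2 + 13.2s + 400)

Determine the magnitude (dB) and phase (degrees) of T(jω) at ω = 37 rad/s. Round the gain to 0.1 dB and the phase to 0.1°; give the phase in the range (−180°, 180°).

At s = jω = j37:
quadratic: (j37)² + 13.2·j37 + 400 = -969 + j488.4 → |·| ≈ 1085.1, ∠ ≈ 153.25°
|T| = 2000 / 1085.1 ≈ 1.8431
Gain = 20 log₁₀(1.8431) ≈ 5.31 dB
∠T = 0.00° − 153.25° = -153.25°

5.3 dB, -153.3°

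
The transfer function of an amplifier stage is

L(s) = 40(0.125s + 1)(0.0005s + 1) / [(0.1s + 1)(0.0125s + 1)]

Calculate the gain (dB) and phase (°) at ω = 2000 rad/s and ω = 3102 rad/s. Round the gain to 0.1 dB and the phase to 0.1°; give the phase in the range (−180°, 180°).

ω = 2000: 9.0 dB, -42.7°; ω = 3102: 7.5 dB, -31.3°

At ω = 2000 rad/s:
zero (1 + j2000·0.125) = 1 + j250 → |·| ≈ 250, ∠ ≈ 89.77°
zero (1 + j2000·0.0005) = 1 + j1 → |·| ≈ 1.4142, ∠ ≈ 45.00°
pole (1 + j2000·0.1) = 1 + j200 → |·| ≈ 200, ∠ ≈ 89.71°
pole (1 + j2000·0.0125) = 1 + j25 → |·| ≈ 25.02, ∠ ≈ 87.71°
|L| = 40 · 250 · 1.4142 / (200 · 25.02) ≈ 2.8261
Gain = 20 log₁₀(2.8261) ≈ 9.02 dB
∠L = (89.77° + 45.00°) − (89.71° + 87.71°) = -42.65°

At ω = 3102 rad/s:
zero (1 + j3102·0.125) = 1 + j387.75 → |·| ≈ 387.75, ∠ ≈ 89.85°
zero (1 + j3102·0.0005) = 1 + j1.551 → |·| ≈ 1.8454, ∠ ≈ 57.19°
pole (1 + j3102·0.1) = 1 + j310.2 → |·| ≈ 310.2, ∠ ≈ 89.82°
pole (1 + j3102·0.0125) = 1 + j38.775 → |·| ≈ 38.788, ∠ ≈ 88.52°
|L| = 40 · 387.75 · 1.8454 / (310.2 · 38.788) ≈ 2.3788
Gain = 20 log₁₀(2.3788) ≈ 7.53 dB
∠L = (89.85° + 57.19°) − (89.82° + 88.52°) = -31.30°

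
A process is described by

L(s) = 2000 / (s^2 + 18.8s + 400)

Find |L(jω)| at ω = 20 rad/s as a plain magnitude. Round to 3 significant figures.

At s = jω = j20:
quadratic: (j20)² + 18.8·j20 + 400 = 0 + j376 → |·| ≈ 376, ∠ ≈ 90.00°
|L| = 2000 / 376 ≈ 5.3191

5.32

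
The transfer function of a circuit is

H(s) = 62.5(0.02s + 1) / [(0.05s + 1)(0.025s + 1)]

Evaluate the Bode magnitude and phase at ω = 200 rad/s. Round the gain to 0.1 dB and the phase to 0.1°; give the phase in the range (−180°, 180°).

At ω = 200 rad/s:
zero (1 + j200·0.02) = 1 + j4 → |·| ≈ 4.1231, ∠ ≈ 75.96°
pole (1 + j200·0.05) = 1 + j10 → |·| ≈ 10.05, ∠ ≈ 84.29°
pole (1 + j200·0.025) = 1 + j5 → |·| ≈ 5.099, ∠ ≈ 78.69°
|H| = 62.5 · 4.1231 / (10.05 · 5.099) ≈ 5.0287
Gain = 20 log₁₀(5.0287) ≈ 14.03 dB
∠H = (75.96°) − (84.29° + 78.69°) = -87.02°

14.0 dB, -87.0°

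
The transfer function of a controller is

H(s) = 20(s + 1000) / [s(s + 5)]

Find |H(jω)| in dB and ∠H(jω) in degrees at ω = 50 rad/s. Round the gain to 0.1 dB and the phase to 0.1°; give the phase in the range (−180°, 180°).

18.0 dB, -171.4°

At s = jω = j50:
zero (s+1000): 1000 + j50 → |·| = √(1000²+50²) = √1002500 ≈ 1001.2, ∠ = arctan(50/1000) ≈ 2.86°
pole (s+5): 5 + j50 → |·| = √(5²+50²) = √2525 ≈ 50.249, ∠ = arctan(50/5) ≈ 84.29°
pole at origin: |s| = 50, ∠ = 90.00° (in denominator)
|H| = 20 · 1001.2 / 2512.5 ≈ 7.9698
Gain = 20 log₁₀(7.9698) ≈ 18.03 dB
∠H = 2.86° − 174.29° = -171.43°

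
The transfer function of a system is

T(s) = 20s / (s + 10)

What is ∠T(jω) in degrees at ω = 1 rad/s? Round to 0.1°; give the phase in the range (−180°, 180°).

84.3°

At s = jω = j1:
zero at origin: s = j1 → |·| = 1, ∠ = 90.00°
pole (s+10): 10 + j1 → |·| = √(10²+1²) = √101 ≈ 10.05, ∠ = arctan(1/10) ≈ 5.71°
∠T = 90.00° − 5.71° = 84.29°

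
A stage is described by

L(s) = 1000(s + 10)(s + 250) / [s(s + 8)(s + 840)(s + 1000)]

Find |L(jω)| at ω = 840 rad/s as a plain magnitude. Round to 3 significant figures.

0.000673

At s = jω = j840:
zero (s+10): 10 + j840 → |·| = √(10²+840²) = √705700 ≈ 840.06, ∠ = arctan(840/10) ≈ 89.32°
zero (s+250): 250 + j840 → |·| = √(250²+840²) = √768100 ≈ 876.41, ∠ = arctan(840/250) ≈ 73.43°
pole (s+8): 8 + j840 → |·| = √(8²+840²) = √705664 ≈ 840.04, ∠ = arctan(840/8) ≈ 89.45°
pole (s+840): 840 + j840 → |·| = √(840²+840²) = √1411200 ≈ 1187.9, ∠ = arctan(840/840) ≈ 45.00°
pole (s+1000): 1000 + j840 → |·| = √(1000²+840²) = √1705600 ≈ 1306, ∠ = arctan(840/1000) ≈ 40.03°
pole at origin: |s| = 840, ∠ = 90.00° (in denominator)
|L| = 1000 · 7.3624e+05 / 1.0947e+12 ≈ 0.00067255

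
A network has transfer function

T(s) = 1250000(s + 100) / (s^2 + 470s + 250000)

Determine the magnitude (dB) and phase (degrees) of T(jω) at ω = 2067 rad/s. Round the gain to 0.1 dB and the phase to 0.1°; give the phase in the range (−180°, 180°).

At s = jω = j2067:
zero (s+100): 100 + j2067 → |·| = √(100²+2067²) = √4282489 ≈ 2069.4, ∠ = arctan(2067/100) ≈ 87.23°
quadratic: (j2067)² + 470·j2067 + 250000 = -4022489 + j971490 → |·| ≈ 4.1381e+06, ∠ ≈ 166.42°
|T| = 1250000 · 2069.4 / 4.1381e+06 ≈ 625.11
Gain = 20 log₁₀(625.11) ≈ 55.92 dB
∠T = 87.23° − 166.42° = -79.19°

55.9 dB, -79.2°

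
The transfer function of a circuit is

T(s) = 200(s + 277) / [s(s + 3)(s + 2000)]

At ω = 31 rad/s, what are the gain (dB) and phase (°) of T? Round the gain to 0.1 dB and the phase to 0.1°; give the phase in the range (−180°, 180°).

At s = jω = j31:
zero (s+277): 277 + j31 → |·| = √(277²+31²) = √77690 ≈ 278.73, ∠ = arctan(31/277) ≈ 6.39°
pole (s+3): 3 + j31 → |·| = √(3²+31²) = √970 ≈ 31.145, ∠ = arctan(31/3) ≈ 84.47°
pole (s+2000): 2000 + j31 → |·| = √(2000²+31²) = √4000961 ≈ 2000.2, ∠ = arctan(31/2000) ≈ 0.89°
pole at origin: |s| = 31, ∠ = 90.00° (in denominator)
|T| = 200 · 278.73 / 1.9312e+06 ≈ 0.028866
Gain = 20 log₁₀(0.028866) ≈ -30.79 dB
∠T = 6.39° − 175.36° = -168.97°

-30.8 dB, -169.0°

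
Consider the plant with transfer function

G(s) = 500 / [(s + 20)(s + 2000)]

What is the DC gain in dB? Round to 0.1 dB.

-38.1 dB

G(0) = 500 / (20·2000) = 0.0125
20 log₁₀(0.0125) ≈ -38.06 dB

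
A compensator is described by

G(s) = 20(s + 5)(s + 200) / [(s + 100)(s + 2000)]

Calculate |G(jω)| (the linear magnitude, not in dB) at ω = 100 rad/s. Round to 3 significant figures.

At s = jω = j100:
zero (s+5): 5 + j100 → |·| = √(5²+100²) = √10025 ≈ 100.12, ∠ = arctan(100/5) ≈ 87.14°
zero (s+200): 200 + j100 → |·| = √(200²+100²) = √50000 ≈ 223.61, ∠ = arctan(100/200) ≈ 26.57°
pole (s+100): 100 + j100 → |·| = √(100²+100²) = √20000 ≈ 141.42, ∠ = arctan(100/100) ≈ 45.00°
pole (s+2000): 2000 + j100 → |·| = √(2000²+100²) = √4010000 ≈ 2002.5, ∠ = arctan(100/2000) ≈ 2.86°
|G| = 20 · 22388 / 2.8319e+05 ≈ 1.5811

1.58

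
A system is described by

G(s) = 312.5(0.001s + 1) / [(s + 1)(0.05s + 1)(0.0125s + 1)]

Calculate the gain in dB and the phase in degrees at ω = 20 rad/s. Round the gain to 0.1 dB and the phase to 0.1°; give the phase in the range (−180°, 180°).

At ω = 20 rad/s:
zero (1 + j20·0.001) = 1 + j0.02 → |·| ≈ 1.0002, ∠ ≈ 1.15°
pole (1 + j20·1) = 1 + j20 → |·| ≈ 20.025, ∠ ≈ 87.14°
pole (1 + j20·0.05) = 1 + j1 → |·| ≈ 1.4142, ∠ ≈ 45.00°
pole (1 + j20·0.0125) = 1 + j0.25 → |·| ≈ 1.0308, ∠ ≈ 14.04°
|G| = 312.5 · 1.0002 / (20.025 · 1.4142 · 1.0308) ≈ 10.707
Gain = 20 log₁₀(10.707) ≈ 20.59 dB
∠G = (1.15°) − (87.14° + 45.00° + 14.04°) = -145.03°

20.6 dB, -145.0°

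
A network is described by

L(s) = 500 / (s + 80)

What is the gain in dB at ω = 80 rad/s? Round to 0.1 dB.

12.9 dB

Substitute s = j80:
Numerator: 500 = 500 + j0
Denominator: (j80) + 80 = 80 + j80
|N| = √(500² + 0²) ≈ 500, ∠N ≈ 0.00°
|D| = √(80² + 80²) ≈ 113.14, ∠D ≈ 45.00°
|L| = 500 / 113.14 ≈ 4.4193
Gain = 20 log₁₀(4.4193) ≈ 12.91 dB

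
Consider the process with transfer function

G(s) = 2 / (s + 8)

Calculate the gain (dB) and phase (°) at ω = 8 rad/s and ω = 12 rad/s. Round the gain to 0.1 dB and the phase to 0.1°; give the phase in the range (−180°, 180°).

At s = jω = j8:
pole (s+8): 8 + j8 → |·| = √(8²+8²) = √128 ≈ 11.314, ∠ = arctan(8/8) ≈ 45.00°
|G| = 2 / 11.314 ≈ 0.17677
Gain = 20 log₁₀(0.17677) ≈ -15.05 dB
∠G = 0.00° − 45.00° = -45.00°

At s = jω = j12:
pole (s+8): 8 + j12 → |·| = √(8²+12²) = √208 ≈ 14.422, ∠ = arctan(12/8) ≈ 56.31°
|G| = 2 / 14.422 ≈ 0.13868
Gain = 20 log₁₀(0.13868) ≈ -17.16 dB
∠G = 0.00° − 56.31° = -56.31°

ω = 8: -15.1 dB, -45.0°; ω = 12: -17.2 dB, -56.3°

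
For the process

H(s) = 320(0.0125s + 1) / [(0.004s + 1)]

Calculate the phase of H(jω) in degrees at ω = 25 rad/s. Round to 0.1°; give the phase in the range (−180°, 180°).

At ω = 25 rad/s:
zero (1 + j25·0.0125) = 1 + j0.3125 → |·| ≈ 1.0477, ∠ ≈ 17.35°
pole (1 + j25·0.004) = 1 + j0.1 → |·| ≈ 1.005, ∠ ≈ 5.71°
∠H = (17.35°) − (5.71°) = 11.64°

11.6°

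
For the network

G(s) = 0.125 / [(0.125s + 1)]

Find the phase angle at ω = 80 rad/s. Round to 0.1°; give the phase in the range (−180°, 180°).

At ω = 80 rad/s:
pole (1 + j80·0.125) = 1 + j10 → |·| ≈ 10.05, ∠ ≈ 84.29°
∠G = (0°) − (84.29°) = -84.29°

-84.3°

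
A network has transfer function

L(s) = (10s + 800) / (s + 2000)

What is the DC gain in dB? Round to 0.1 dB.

L(0) = 800 / 2000 = 0.4
20 log₁₀(0.4) ≈ -7.96 dB

-8.0 dB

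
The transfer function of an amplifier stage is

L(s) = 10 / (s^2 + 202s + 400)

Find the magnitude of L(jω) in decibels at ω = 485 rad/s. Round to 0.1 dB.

Substitute s = j485:
Numerator: 10 = 10 + j0
Denominator: (j485)^2 + 202(j485) + 400 = -234825 + j97970
|N| = √(10² + 0²) ≈ 10, ∠N ≈ 0.00°
|D| = √(234825² + 97970²) ≈ 2.5444e+05, ∠D ≈ 157.35°
|L| = 10 / 2.5444e+05 ≈ 3.9302e-05
Gain = 20 log₁₀(3.9302e-05) ≈ -88.11 dB

-88.1 dB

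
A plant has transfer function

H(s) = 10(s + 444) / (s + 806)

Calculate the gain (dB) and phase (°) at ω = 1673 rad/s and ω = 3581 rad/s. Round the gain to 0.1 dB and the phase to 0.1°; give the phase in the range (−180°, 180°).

ω = 1673: 19.4 dB, 10.9°; ω = 3581: 19.9 dB, 5.6°

At s = jω = j1673:
zero (s+444): 444 + j1673 → |·| = √(444²+1673²) = √2996065 ≈ 1730.9, ∠ = arctan(1673/444) ≈ 75.14°
pole (s+806): 806 + j1673 → |·| = √(806²+1673²) = √3448565 ≈ 1857, ∠ = arctan(1673/806) ≈ 64.28°
|H| = 10 · 1730.9 / 1857 ≈ 9.3209
Gain = 20 log₁₀(9.3209) ≈ 19.39 dB
∠H = 75.14° − 64.28° = 10.86°

At s = jω = j3581:
zero (s+444): 444 + j3581 → |·| = √(444²+3581²) = √13020697 ≈ 3608.4, ∠ = arctan(3581/444) ≈ 82.93°
pole (s+806): 806 + j3581 → |·| = √(806²+3581²) = √13473197 ≈ 3670.6, ∠ = arctan(3581/806) ≈ 77.32°
|H| = 10 · 3608.4 / 3670.6 ≈ 9.8305
Gain = 20 log₁₀(9.8305) ≈ 19.85 dB
∠H = 82.93° − 77.32° = 5.61°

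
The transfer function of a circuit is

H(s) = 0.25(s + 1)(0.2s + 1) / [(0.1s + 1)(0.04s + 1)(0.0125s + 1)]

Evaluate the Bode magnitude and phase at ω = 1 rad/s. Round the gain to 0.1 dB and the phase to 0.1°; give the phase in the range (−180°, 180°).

At ω = 1 rad/s:
zero (1 + j1·1) = 1 + j1 → |·| ≈ 1.4142, ∠ ≈ 45.00°
zero (1 + j1·0.2) = 1 + j0.2 → |·| ≈ 1.0198, ∠ ≈ 11.31°
pole (1 + j1·0.1) = 1 + j0.1 → |·| ≈ 1.005, ∠ ≈ 5.71°
pole (1 + j1·0.04) = 1 + j0.04 → |·| ≈ 1.0008, ∠ ≈ 2.29°
pole (1 + j1·0.0125) = 1 + j0.0125 → |·| ≈ 1.0001, ∠ ≈ 0.72°
|H| = 0.25 · 1.4142 · 1.0198 / (1.005 · 1.0008 · 1.0001) ≈ 0.35843
Gain = 20 log₁₀(0.35843) ≈ -8.91 dB
∠H = (45.00° + 11.31°) − (5.71° + 2.29° + 0.72°) = 47.59°

-8.9 dB, 47.6°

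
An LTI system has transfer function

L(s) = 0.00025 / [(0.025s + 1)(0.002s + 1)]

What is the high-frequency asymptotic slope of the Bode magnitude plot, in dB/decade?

Each pole contributes −20 dB/decade at high frequency; each zero contributes +20 dB/decade.
Net: 0 zero(s) − 2 pole(s) → -40 dB/decade.

-40 dB/decade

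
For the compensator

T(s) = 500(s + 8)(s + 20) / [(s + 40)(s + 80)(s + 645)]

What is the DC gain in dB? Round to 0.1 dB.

-28.2 dB

T(0) = 500·8·20 / (40·80·645) ≈ 0.03876
20 log₁₀(0.03876) ≈ -28.23 dB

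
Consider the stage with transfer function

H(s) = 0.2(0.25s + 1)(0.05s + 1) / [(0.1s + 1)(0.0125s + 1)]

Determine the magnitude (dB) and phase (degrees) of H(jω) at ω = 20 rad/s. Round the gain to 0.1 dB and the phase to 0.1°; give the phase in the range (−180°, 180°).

-4.1 dB, 46.2°

At ω = 20 rad/s:
zero (1 + j20·0.25) = 1 + j5 → |·| ≈ 5.099, ∠ ≈ 78.69°
zero (1 + j20·0.05) = 1 + j1 → |·| ≈ 1.4142, ∠ ≈ 45.00°
pole (1 + j20·0.1) = 1 + j2 → |·| ≈ 2.2361, ∠ ≈ 63.43°
pole (1 + j20·0.0125) = 1 + j0.25 → |·| ≈ 1.0308, ∠ ≈ 14.04°
|H| = 0.2 · 5.099 · 1.4142 / (2.2361 · 1.0308) ≈ 0.62569
Gain = 20 log₁₀(0.62569) ≈ -4.07 dB
∠H = (78.69° + 45.00°) − (63.43° + 14.04°) = 46.22°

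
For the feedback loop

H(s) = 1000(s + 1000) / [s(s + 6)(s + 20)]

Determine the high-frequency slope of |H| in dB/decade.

-40 dB/decade

Each pole contributes −20 dB/decade at high frequency; each zero contributes +20 dB/decade.
Net: 1 zero(s) − 3 pole(s) → -40 dB/decade.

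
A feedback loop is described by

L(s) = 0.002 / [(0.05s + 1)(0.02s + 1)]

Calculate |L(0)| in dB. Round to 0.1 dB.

-54.0 dB

L(0) = 0.002 · 1 / 1 = 0.002
20 log₁₀(0.002) ≈ -53.98 dB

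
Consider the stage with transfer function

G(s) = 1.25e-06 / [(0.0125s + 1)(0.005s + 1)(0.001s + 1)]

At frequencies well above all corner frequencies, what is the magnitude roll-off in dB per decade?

-60 dB/decade

Each pole contributes −20 dB/decade at high frequency; each zero contributes +20 dB/decade.
Net: 0 zero(s) − 3 pole(s) → -60 dB/decade.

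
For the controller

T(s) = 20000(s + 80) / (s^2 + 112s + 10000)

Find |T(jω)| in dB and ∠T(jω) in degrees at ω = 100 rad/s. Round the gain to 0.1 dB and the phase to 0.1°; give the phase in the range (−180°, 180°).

At s = jω = j100:
zero (s+80): 80 + j100 → |·| = √(80²+100²) = √16400 ≈ 128.06, ∠ = arctan(100/80) ≈ 51.34°
quadratic: (j100)² + 112·j100 + 10000 = 0 + j11200 → |·| ≈ 11200, ∠ ≈ 90.00°
|T| = 20000 · 128.06 / 11200 ≈ 228.68
Gain = 20 log₁₀(228.68) ≈ 47.18 dB
∠T = 51.34° − 90.00° = -38.66°

47.2 dB, -38.7°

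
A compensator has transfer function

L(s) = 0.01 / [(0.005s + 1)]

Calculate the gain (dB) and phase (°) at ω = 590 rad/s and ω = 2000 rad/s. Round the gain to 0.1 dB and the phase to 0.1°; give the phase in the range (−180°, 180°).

At ω = 590 rad/s:
pole (1 + j590·0.005) = 1 + j2.95 → |·| ≈ 3.1149, ∠ ≈ 71.27°
|L| = 0.01 · 1 / (3.1149) ≈ 0.0032104
Gain = 20 log₁₀(0.0032104) ≈ -49.87 dB
∠L = (0°) − (71.27°) = -71.27°

At ω = 2000 rad/s:
pole (1 + j2000·0.005) = 1 + j10 → |·| ≈ 10.05, ∠ ≈ 84.29°
|L| = 0.01 · 1 / (10.05) ≈ 0.00099502
Gain = 20 log₁₀(0.00099502) ≈ -60.04 dB
∠L = (0°) − (84.29°) = -84.29°

ω = 590: -49.9 dB, -71.3°; ω = 2000: -60.0 dB, -84.3°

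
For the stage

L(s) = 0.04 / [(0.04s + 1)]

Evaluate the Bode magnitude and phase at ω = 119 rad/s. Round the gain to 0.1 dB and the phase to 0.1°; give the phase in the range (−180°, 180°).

-41.7 dB, -78.1°

At ω = 119 rad/s:
pole (1 + j119·0.04) = 1 + j4.76 → |·| ≈ 4.8639, ∠ ≈ 78.14°
|L| = 0.04 · 1 / (4.8639) ≈ 0.0082239
Gain = 20 log₁₀(0.0082239) ≈ -41.70 dB
∠L = (0°) − (78.14°) = -78.14°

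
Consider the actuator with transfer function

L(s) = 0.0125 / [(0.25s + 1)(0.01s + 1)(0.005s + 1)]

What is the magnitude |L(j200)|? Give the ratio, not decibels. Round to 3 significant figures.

At ω = 200 rad/s:
pole (1 + j200·0.25) = 1 + j50 → |·| ≈ 50.01, ∠ ≈ 88.85°
pole (1 + j200·0.01) = 1 + j2 → |·| ≈ 2.2361, ∠ ≈ 63.43°
pole (1 + j200·0.005) = 1 + j1 → |·| ≈ 1.4142, ∠ ≈ 45.00°
|L| = 0.0125 · 1 / (50.01 · 2.2361 · 1.4142) ≈ 7.9041e-05

7.90e-05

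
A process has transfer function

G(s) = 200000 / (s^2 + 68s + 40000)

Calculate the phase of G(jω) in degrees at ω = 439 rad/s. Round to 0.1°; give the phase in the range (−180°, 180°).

At s = jω = j439:
quadratic: (j439)² + 68·j439 + 40000 = -152721 + j29852 → |·| ≈ 1.5561e+05, ∠ ≈ 168.94°
∠G = 0.00° − 168.94° = -168.94°

-168.9°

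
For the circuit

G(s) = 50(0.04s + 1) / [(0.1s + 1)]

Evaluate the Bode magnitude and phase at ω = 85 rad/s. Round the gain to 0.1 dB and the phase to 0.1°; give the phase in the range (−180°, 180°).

26.3 dB, -9.7°

At ω = 85 rad/s:
zero (1 + j85·0.04) = 1 + j3.4 → |·| ≈ 3.544, ∠ ≈ 73.61°
pole (1 + j85·0.1) = 1 + j8.5 → |·| ≈ 8.5586, ∠ ≈ 83.29°
|G| = 50 · 3.544 / (8.5586) ≈ 20.704
Gain = 20 log₁₀(20.704) ≈ 26.32 dB
∠G = (73.61°) − (83.29°) = -9.68°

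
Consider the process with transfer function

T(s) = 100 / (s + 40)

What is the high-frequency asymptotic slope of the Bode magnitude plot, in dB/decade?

-20 dB/decade

Each pole contributes −20 dB/decade at high frequency; each zero contributes +20 dB/decade.
Net: 0 zero(s) − 1 pole(s) → -20 dB/decade.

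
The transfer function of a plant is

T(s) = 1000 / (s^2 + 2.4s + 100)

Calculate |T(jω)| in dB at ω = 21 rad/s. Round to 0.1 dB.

9.3 dB

At s = jω = j21:
quadratic: (j21)² + 2.4·j21 + 100 = -341 + j50.4 → |·| ≈ 344.7, ∠ ≈ 171.59°
|T| = 1000 / 344.7 ≈ 2.9011
Gain = 20 log₁₀(2.9011) ≈ 9.25 dB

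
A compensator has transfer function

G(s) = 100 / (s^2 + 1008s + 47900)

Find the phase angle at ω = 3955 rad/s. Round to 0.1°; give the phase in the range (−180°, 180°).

Substitute s = j3955:
Numerator: 100 = 100 + j0
Denominator: (j3955)^2 + 1008(j3955) + 47900 = -15594125 + j3986640
|N| = √(100² + 0²) ≈ 100, ∠N ≈ 0.00°
|D| = √(15594125² + 3986640²) ≈ 1.6096e+07, ∠D ≈ 165.66°
∠G = 0.00° − 165.66° = -165.66°

-165.7°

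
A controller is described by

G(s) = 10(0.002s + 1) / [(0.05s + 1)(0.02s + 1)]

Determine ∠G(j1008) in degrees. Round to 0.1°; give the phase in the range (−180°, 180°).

-112.4°

At ω = 1008 rad/s:
zero (1 + j1008·0.002) = 1 + j2.016 → |·| ≈ 2.2504, ∠ ≈ 63.62°
pole (1 + j1008·0.05) = 1 + j50.4 → |·| ≈ 50.41, ∠ ≈ 88.86°
pole (1 + j1008·0.02) = 1 + j20.16 → |·| ≈ 20.185, ∠ ≈ 87.16°
∠G = (63.62°) − (88.86° + 87.16°) = -112.40°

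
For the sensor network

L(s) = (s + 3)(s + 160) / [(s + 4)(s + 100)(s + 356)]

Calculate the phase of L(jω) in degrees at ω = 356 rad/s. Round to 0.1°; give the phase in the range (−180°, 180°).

-53.4°

At s = jω = j356:
zero (s+3): 3 + j356 → |·| = √(3²+356²) = √126745 ≈ 356.01, ∠ = arctan(356/3) ≈ 89.52°
zero (s+160): 160 + j356 → |·| = √(160²+356²) = √152336 ≈ 390.3, ∠ = arctan(356/160) ≈ 65.80°
pole (s+4): 4 + j356 → |·| = √(4²+356²) = √126752 ≈ 356.02, ∠ = arctan(356/4) ≈ 89.36°
pole (s+100): 100 + j356 → |·| = √(100²+356²) = √136736 ≈ 369.78, ∠ = arctan(356/100) ≈ 74.31°
pole (s+356): 356 + j356 → |·| = √(356²+356²) = √253472 ≈ 503.46, ∠ = arctan(356/356) ≈ 45.00°
∠L = 155.32° − 208.67° = -53.35°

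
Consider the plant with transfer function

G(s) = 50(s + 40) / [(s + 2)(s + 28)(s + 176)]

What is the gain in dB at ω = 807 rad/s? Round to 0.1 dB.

-82.5 dB

At s = jω = j807:
zero (s+40): 40 + j807 → |·| = √(40²+807²) = √652849 ≈ 807.99, ∠ = arctan(807/40) ≈ 87.16°
pole (s+2): 2 + j807 → |·| = √(2²+807²) = √651253 ≈ 807, ∠ = arctan(807/2) ≈ 89.86°
pole (s+28): 28 + j807 → |·| = √(28²+807²) = √652033 ≈ 807.49, ∠ = arctan(807/28) ≈ 88.01°
pole (s+176): 176 + j807 → |·| = √(176²+807²) = √682225 ≈ 825.97, ∠ = arctan(807/176) ≈ 77.70°
|G| = 50 · 807.99 / 5.3824e+08 ≈ 7.5059e-05
Gain = 20 log₁₀(7.5059e-05) ≈ -82.49 dB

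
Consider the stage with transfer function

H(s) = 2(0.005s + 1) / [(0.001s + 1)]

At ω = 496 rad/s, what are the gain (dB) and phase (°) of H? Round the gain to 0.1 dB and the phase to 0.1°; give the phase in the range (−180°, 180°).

13.6 dB, 41.7°

At ω = 496 rad/s:
zero (1 + j496·0.005) = 1 + j2.48 → |·| ≈ 2.674, ∠ ≈ 68.04°
pole (1 + j496·0.001) = 1 + j0.496 → |·| ≈ 1.1163, ∠ ≈ 26.38°
|H| = 2 · 2.674 / (1.1163) ≈ 4.7908
Gain = 20 log₁₀(4.7908) ≈ 13.61 dB
∠H = (68.04°) − (26.38°) = 41.66°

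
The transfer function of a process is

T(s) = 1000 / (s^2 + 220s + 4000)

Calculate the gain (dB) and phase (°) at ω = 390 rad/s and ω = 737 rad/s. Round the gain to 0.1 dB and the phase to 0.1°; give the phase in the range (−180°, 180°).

Substitute s = j390:
Numerator: 1000 = 1000 + j0
Denominator: (j390)^2 + 220(j390) + 4000 = -148100 + j85800
|N| = √(1000² + 0²) ≈ 1000, ∠N ≈ 0.00°
|D| = √(148100² + 85800²) ≈ 1.7116e+05, ∠D ≈ 149.91°
|T| = 1000 / 1.7116e+05 ≈ 0.0058425
Gain = 20 log₁₀(0.0058425) ≈ -44.67 dB
∠T = 0.00° − 149.91° = -149.91°

Substitute s = j737:
Numerator: 1000 = 1000 + j0
Denominator: (j737)^2 + 220(j737) + 4000 = -539169 + j162140
|N| = √(1000² + 0²) ≈ 1000, ∠N ≈ 0.00°
|D| = √(539169² + 162140²) ≈ 5.6302e+05, ∠D ≈ 163.26°
|T| = 1000 / 5.6302e+05 ≈ 0.0017761
Gain = 20 log₁₀(0.0017761) ≈ -55.01 dB
∠T = 0.00° − 163.26° = -163.26°

ω = 390: -44.7 dB, -149.9°; ω = 737: -55.0 dB, -163.3°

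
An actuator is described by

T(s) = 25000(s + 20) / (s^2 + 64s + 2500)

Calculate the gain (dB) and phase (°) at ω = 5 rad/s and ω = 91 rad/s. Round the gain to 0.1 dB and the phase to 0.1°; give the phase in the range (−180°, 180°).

ω = 5: 46.3 dB, 6.7°; ω = 91: 49.1 dB, -57.2°

At s = jω = j5:
zero (s+20): 20 + j5 → |·| = √(20²+5²) = √425 ≈ 20.616, ∠ = arctan(5/20) ≈ 14.04°
quadratic: (j5)² + 64·j5 + 2500 = 2475 + j320 → |·| ≈ 2495.6, ∠ ≈ 7.37°
|T| = 25000 · 20.616 / 2495.6 ≈ 206.52
Gain = 20 log₁₀(206.52) ≈ 46.30 dB
∠T = 14.04° − 7.37° = 6.67°

At s = jω = j91:
zero (s+20): 20 + j91 → |·| = √(20²+91²) = √8681 ≈ 93.172, ∠ = arctan(91/20) ≈ 77.60°
quadratic: (j91)² + 64·j91 + 2500 = -5781 + j5824 → |·| ≈ 8206, ∠ ≈ 134.79°
|T| = 25000 · 93.172 / 8206 ≈ 283.85
Gain = 20 log₁₀(283.85) ≈ 49.06 dB
∠T = 77.60° − 134.79° = -57.19°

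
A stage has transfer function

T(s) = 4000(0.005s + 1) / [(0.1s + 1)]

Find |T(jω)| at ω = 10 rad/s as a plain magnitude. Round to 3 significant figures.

2.83e+03

At ω = 10 rad/s:
zero (1 + j10·0.005) = 1 + j0.05 → |·| ≈ 1.0012, ∠ ≈ 2.86°
pole (1 + j10·0.1) = 1 + j1 → |·| ≈ 1.4142, ∠ ≈ 45.00°
|T| = 4000 · 1.0012 / (1.4142) ≈ 2831.8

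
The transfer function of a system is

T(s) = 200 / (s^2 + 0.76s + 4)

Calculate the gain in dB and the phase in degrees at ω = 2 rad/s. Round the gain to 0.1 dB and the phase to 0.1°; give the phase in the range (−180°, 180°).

At s = jω = j2:
quadratic: (j2)² + 0.76·j2 + 4 = 0 + j1.52 → |·| ≈ 1.52, ∠ ≈ 90.00°
|T| = 200 / 1.52 ≈ 131.58
Gain = 20 log₁₀(131.58) ≈ 42.38 dB
∠T = 0.00° − 90.00° = -90.00°

42.4 dB, -90.0°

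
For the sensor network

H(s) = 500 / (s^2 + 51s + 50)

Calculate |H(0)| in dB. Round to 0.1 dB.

20.0 dB

H(0) = 500 / 50 = 10
20 log₁₀(10) ≈ 20.00 dB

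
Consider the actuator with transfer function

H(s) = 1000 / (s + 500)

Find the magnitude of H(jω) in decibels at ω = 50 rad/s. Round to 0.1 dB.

Substitute s = j50:
Numerator: 1000 = 1000 + j0
Denominator: (j50) + 500 = 500 + j50
|N| = √(1000² + 0²) ≈ 1000, ∠N ≈ 0.00°
|D| = √(500² + 50²) ≈ 502.49, ∠D ≈ 5.71°
|H| = 1000 / 502.49 ≈ 1.9901
Gain = 20 log₁₀(1.9901) ≈ 5.98 dB

6.0 dB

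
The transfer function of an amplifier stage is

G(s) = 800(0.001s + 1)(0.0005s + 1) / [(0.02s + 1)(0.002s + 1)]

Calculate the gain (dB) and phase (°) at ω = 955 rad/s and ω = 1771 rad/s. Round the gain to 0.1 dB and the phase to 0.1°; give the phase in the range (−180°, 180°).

At ω = 955 rad/s:
zero (1 + j955·0.001) = 1 + j0.955 → |·| ≈ 1.3828, ∠ ≈ 43.68°
zero (1 + j955·0.0005) = 1 + j0.4775 → |·| ≈ 1.1082, ∠ ≈ 25.52°
pole (1 + j955·0.02) = 1 + j19.1 → |·| ≈ 19.126, ∠ ≈ 87.00°
pole (1 + j955·0.002) = 1 + j1.91 → |·| ≈ 2.1559, ∠ ≈ 62.37°
|G| = 800 · 1.3828 · 1.1082 / (19.126 · 2.1559) ≈ 29.731
Gain = 20 log₁₀(29.731) ≈ 29.46 dB
∠G = (43.68° + 25.52°) − (87.00° + 62.37°) = -80.17°

At ω = 1771 rad/s:
zero (1 + j1771·0.001) = 1 + j1.771 → |·| ≈ 2.0338, ∠ ≈ 60.55°
zero (1 + j1771·0.0005) = 1 + j0.8855 → |·| ≈ 1.3357, ∠ ≈ 41.52°
pole (1 + j1771·0.02) = 1 + j35.42 → |·| ≈ 35.434, ∠ ≈ 88.38°
pole (1 + j1771·0.002) = 1 + j3.542 → |·| ≈ 3.6805, ∠ ≈ 74.23°
|G| = 800 · 2.0338 · 1.3357 / (35.434 · 3.6805) ≈ 16.664
Gain = 20 log₁₀(16.664) ≈ 24.44 dB
∠G = (60.55° + 41.52°) − (88.38° + 74.23°) = -60.54°

ω = 955: 29.5 dB, -80.2°; ω = 1771: 24.4 dB, -60.5°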